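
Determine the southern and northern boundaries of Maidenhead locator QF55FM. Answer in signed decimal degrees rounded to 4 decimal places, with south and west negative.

-34.5000, -34.4583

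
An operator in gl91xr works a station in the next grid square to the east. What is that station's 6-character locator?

Longitude subsquare x = 23; +1 → 24, wraps to 0 = a, carry into square.
Longitude square 9; +1 → 10, wraps to 0, carry into field.
Longitude field G = 6; +1 → 7 = H.
The latitude characters are unchanged.

HL01ar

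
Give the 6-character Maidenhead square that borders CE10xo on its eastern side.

CE20ao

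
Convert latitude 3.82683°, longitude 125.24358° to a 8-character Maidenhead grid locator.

PJ23ot98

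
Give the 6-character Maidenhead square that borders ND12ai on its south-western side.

ND02xh

Longitude subsquare a = 0; −1 → -1, wraps to 23 = x, carry into square.
Longitude square 1; −1 → 0.
Latitude subsquare i = 8; −1 → 7 = h.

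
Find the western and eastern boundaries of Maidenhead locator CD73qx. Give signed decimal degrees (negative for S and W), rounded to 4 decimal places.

Field C=2, D=3: +2·20° lon, +3·10° lat → SW at lon -140°, lat -60°.
Square 7, 3: +7·2° lon, +3·1° lat → SW at lon -126°, lat -57°.
Subsquare q=16, x=23: +16·0.0833333° lon, +23·0.0416667° lat → SW at lon -124.667°, lat -56.0417°.
Cell spans 0.0833333° lon × 0.0416667° lat.
west -124.6667, east -124.5833.

-124.6667, -124.5833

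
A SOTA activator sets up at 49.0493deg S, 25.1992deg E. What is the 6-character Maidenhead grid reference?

Shift to the Maidenhead origin (180°W, 90°S): lon 205.1992, lat 40.9507.
Field: lon ⌊205.1992/20⌋ = 10 → K; lat ⌊40.9507/10⌋ = 4 → E.
Square: lon ⌊5.1992/2⌋ = 2; lat ⌊0.9507/1⌋ = 0.
Subsquare: lon ⌊1.1992/0.0833333⌋ = 14 → o; lat ⌊0.9507/0.0416667⌋ = 22 → w.

KE20ow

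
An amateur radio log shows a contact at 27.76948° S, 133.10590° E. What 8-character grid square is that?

Add 180° to longitude and 90° to latitude: 313.10590, 62.23052.
Field: 313.10590/20 → 15 → P, 62.23052/10 → 6 → G; chars PG.
Square: 13.10590/2 → 6, 2.23052/1 → 2; chars 62.
Subsquare: 1.10590/0.0833333 → 13 → n, 0.23052/0.0416667 → 5 → f; chars nf.
Extended square: 0.02257/0.00833333 → 2, 0.02219/0.00416667 → 5; chars 25.

PG62nf25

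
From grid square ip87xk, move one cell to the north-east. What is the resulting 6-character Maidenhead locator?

IP97al

Longitude subsquare x = 23; +1 → 24, wraps to 0 = a, carry into square.
Longitude square 8; +1 → 9.
Latitude subsquare k = 10; +1 → 11 = l.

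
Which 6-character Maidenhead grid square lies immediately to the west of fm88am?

FM78xm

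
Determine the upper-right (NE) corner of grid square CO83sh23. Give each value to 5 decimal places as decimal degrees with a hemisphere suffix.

Field C=2, O=14: +2·20° lon, +14·10° lat → SW at lon -140°, lat 50°.
Square 8, 3: +8·2° lon, +3·1° lat → SW at lon -124°, lat 53°.
Subsquare s=18, h=7: +18·0.0833333° lon, +7·0.0416667° lat → SW at lon -122.5°, lat 53.2917°.
Extended square 2, 3: +2·0.00833333° lon, +3·0.00416667° lat → SW at lon -122.483°, lat 53.3042°.
Cell spans 0.00833333° lon × 0.00416667° lat. NE corner is SW corner plus one full cell.
latitude 53.30833° N, longitude 122.47500° W.

53.30833° N, 122.47500° W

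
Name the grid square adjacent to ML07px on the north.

Latitude subsquare x = 23; +1 → 24, wraps to 0 = a, carry into square.
Latitude square 7; +1 → 8.
The longitude characters are unchanged.

ML08pa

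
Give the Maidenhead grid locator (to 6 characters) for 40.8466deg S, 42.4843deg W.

GE89sd

Shift to the Maidenhead origin (180°W, 90°S): lon 137.5157, lat 49.1534.
Field (20°×10°, letters A–R): lon ⌊137.5157/20⌋ = 6 → G; lat ⌊49.1534/10⌋ = 4 → E.
Square (2°×1°, digits 0–9): lon ⌊17.5157/2⌋ = 8; lat ⌊9.1534/1⌋ = 9.
Subsquare (5′×2.5′, letters a–x): lon ⌊1.5157/0.0833333⌋ = 18 → s; lat ⌊0.1534/0.0416667⌋ = 3 → d.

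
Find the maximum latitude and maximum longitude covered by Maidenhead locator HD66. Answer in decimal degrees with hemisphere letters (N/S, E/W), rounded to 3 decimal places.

Field H=7, D=3: +7·20° lon, +3·10° lat → SW at lon -40°, lat -60°.
Square 6, 6: +6·2° lon, +6·1° lat → SW at lon -28°, lat -54°.
Cell spans 2° lon × 1° lat. NE corner is SW corner plus one full cell.
latitude 53.000° S, longitude 26.000° W.

53.000° S, 26.000° W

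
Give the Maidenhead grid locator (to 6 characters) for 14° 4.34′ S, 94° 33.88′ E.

NH75gw

Add 180° to longitude and 90° to latitude: 274.5647, 75.9277.
Field: 274.5647/20 → 13 → N, 75.9277/10 → 7 → H; chars NH.
Square: 14.5647/2 → 7, 5.9277/1 → 5; chars 75.
Subsquare: 0.5647/0.0833333 → 6 → g, 0.9277/0.0416667 → 22 → w; chars gw.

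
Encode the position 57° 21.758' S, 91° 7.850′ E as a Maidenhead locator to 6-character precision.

ND52np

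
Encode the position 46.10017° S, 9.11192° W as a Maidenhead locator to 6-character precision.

IE53kv

Offset from 180°W / 90°S: lon 170.8881°, lat 43.8998°.
Field: 170.8881/20 → 8 → I, 43.8998/10 → 4 → E; chars IE.
Square: 10.8881/2 → 5, 3.8998/1 → 3; chars 53.
Subsquare: 0.8881/0.0833333 → 10 → k, 0.8998/0.0416667 → 21 → v; chars kv.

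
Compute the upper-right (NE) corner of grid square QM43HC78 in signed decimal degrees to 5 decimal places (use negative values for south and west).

Field Q=16, M=12: +16·20° lon, +12·10° lat → SW at lon 140°, lat 30°.
Square 4, 3: +4·2° lon, +3·1° lat → SW at lon 148°, lat 33°.
Subsquare h=7, c=2: +7·0.0833333° lon, +2·0.0416667° lat → SW at lon 148.583°, lat 33.0833°.
Extended square 7, 8: +7·0.00833333° lon, +8·0.00416667° lat → SW at lon 148.642°, lat 33.1167°.
Cell spans 0.00833333° lon × 0.00416667° lat. NE corner is SW corner plus one full cell.
latitude 33.12083, longitude 148.65000.

33.12083, 148.65000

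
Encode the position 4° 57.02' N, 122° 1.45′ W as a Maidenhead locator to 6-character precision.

CJ84xw

Offset from 180°W / 90°S: lon 57.9758°, lat 94.9503°.
Field (20°×10°, letters A–R): 57.9758/20 → 2 → C, 94.9503/10 → 9 → J; chars CJ.
Square (2°×1°, digits 0–9): 17.9758/2 → 8, 4.9503/1 → 4; chars 84.
Subsquare (5′×2.5′, letters a–x): 1.9758/0.0833333 → 23 → x, 0.9503/0.0416667 → 22 → w; chars xw.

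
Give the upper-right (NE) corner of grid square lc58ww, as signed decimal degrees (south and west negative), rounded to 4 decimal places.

Field L=11, C=2: +11·20° lon, +2·10° lat → SW at lon 40°, lat -70°.
Square 5, 8: +5·2° lon, +8·1° lat → SW at lon 50°, lat -62°.
Subsquare w=22, w=22: +22·0.0833333° lon, +22·0.0416667° lat → SW at lon 51.8333°, lat -61.0833°.
Cell spans 0.0833333° lon × 0.0416667° lat. NE corner is SW corner plus one full cell.
latitude -61.0417, longitude 51.9167.

-61.0417, 51.9167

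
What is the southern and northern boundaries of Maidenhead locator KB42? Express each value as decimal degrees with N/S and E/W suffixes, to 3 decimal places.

78.000° S, 77.000° S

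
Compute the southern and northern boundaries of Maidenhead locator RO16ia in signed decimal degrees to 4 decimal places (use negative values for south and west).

56.0000, 56.0417

Field R=17, O=14: +17·20° lon, +14·10° lat → SW at lon 160°, lat 50°.
Square 1, 6: +1·2° lon, +6·1° lat → SW at lon 162°, lat 56°.
Subsquare i=8, a=0: +8·0.0833333° lon, +0·0.0416667° lat → SW at lon 162.667°, lat 56°.
Cell spans 0.0833333° lon × 0.0416667° lat.
south 56.0000, north 56.0417.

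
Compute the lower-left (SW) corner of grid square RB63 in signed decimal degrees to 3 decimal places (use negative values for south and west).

Field R=17, B=1: +17·20° lon, +1·10° lat → SW at lon 160°, lat -80°.
Square 6, 3: +6·2° lon, +3·1° lat → SW at lon 172°, lat -77°.
latitude -77.000, longitude 172.000.

-77.000, 172.000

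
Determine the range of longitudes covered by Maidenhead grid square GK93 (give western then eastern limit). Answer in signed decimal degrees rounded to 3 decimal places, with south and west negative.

Field G=6, K=10: +6·20° lon, +10·10° lat → SW at lon -60°, lat 10°.
Square 9, 3: +9·2° lon, +3·1° lat → SW at lon -42°, lat 13°.
Cell spans 2° lon × 1° lat.
west -42.000, east -40.000.

-42.000, -40.000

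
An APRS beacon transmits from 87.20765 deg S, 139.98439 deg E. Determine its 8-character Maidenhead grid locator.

Offset from 180°W / 90°S: lon 319.98439°, lat 2.79235°.
Field: lon ⌊319.98439/20⌋ = 15 → P; lat ⌊2.79235/10⌋ = 0 → A.
Square: lon ⌊19.98439/2⌋ = 9; lat ⌊2.79235/1⌋ = 2.
Subsquare: lon ⌊1.98439/0.0833333⌋ = 23 → x; lat ⌊0.79235/0.0416667⌋ = 19 → t.
Extended square: lon ⌊0.06772/0.00833333⌋ = 8; lat ⌊0.00068/0.00416667⌋ = 0.

PA92xt80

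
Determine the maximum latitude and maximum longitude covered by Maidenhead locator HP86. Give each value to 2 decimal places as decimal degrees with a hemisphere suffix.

Field H=7, P=15: +7·20° lon, +15·10° lat → SW at lon -40°, lat 60°.
Square 8, 6: +8·2° lon, +6·1° lat → SW at lon -24°, lat 66°.
Cell spans 2° lon × 1° lat. NE corner is SW corner plus one full cell.
latitude 67.00° N, longitude 22.00° W.

67.00° N, 22.00° W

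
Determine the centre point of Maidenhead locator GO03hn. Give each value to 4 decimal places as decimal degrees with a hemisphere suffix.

53.5625° N, 59.3750° W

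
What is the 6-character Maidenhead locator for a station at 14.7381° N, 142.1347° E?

Shift to the Maidenhead origin (180°W, 90°S): lon 322.1347, lat 104.7381.
Field (20°×10°, letters A–R): 322.1347/20 → 16 → Q, 104.7381/10 → 10 → K; chars QK.
Square (2°×1°, digits 0–9): 2.1347/2 → 1, 4.7381/1 → 4; chars 14.
Subsquare (5′×2.5′, letters a–x): 0.1347/0.0833333 → 1 → b, 0.7381/0.0416667 → 17 → r; chars br.

QK14br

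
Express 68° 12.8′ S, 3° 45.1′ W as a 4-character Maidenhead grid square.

IC81

Offset from 180°W / 90°S: lon 176.25°, lat 21.79°.
Field: lon ⌊176.25/20⌋ = 8 → I; lat ⌊21.79/10⌋ = 2 → C.
Square: lon ⌊16.25/2⌋ = 8; lat ⌊1.79/1⌋ = 1.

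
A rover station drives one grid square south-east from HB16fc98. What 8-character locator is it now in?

Longitude extended square 9; +1 → 10, wraps to 0, carry into subsquare.
Longitude subsquare f = 5; +1 → 6 = g.
Latitude extended square 8; −1 → 7.

HB16gc07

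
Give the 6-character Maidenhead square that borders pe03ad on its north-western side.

OE93xe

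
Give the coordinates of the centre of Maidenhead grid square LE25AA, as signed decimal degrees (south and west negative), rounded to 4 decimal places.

Field L=11, E=4: +11·20° lon, +4·10° lat → SW at lon 40°, lat -50°.
Square 2, 5: +2·2° lon, +5·1° lat → SW at lon 44°, lat -45°.
Subsquare a=0, a=0: +0·0.0833333° lon, +0·0.0416667° lat → SW at lon 44°, lat -45°.
Cell spans 0.0833333° lon × 0.0416667° lat. Centre is SW corner plus half of each.
latitude -44.9792, longitude 44.0417.

-44.9792, 44.0417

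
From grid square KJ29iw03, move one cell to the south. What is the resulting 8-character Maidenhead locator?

Latitude extended square 3; −1 → 2.
The longitude characters are unchanged.

KJ29iw02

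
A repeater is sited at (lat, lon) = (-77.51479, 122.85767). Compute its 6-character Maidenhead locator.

PB12kl

Offset from 180°W / 90°S: lon 302.8577°, lat 12.4852°.
Field: lon ⌊302.8577/20⌋ = 15 → P; lat ⌊12.4852/10⌋ = 1 → B.
Square: lon ⌊2.8577/2⌋ = 1; lat ⌊2.4852/1⌋ = 2.
Subsquare: lon ⌊0.8577/0.0833333⌋ = 10 → k; lat ⌊0.4852/0.0416667⌋ = 11 → l.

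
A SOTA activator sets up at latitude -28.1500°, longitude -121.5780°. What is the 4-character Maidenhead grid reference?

CG91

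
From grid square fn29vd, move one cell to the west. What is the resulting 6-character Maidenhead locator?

FN29ud

Longitude subsquare v = 21; −1 → 20 = u.
The latitude characters are unchanged.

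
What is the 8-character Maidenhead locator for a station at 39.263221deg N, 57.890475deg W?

GM19bg33

Offset from 180°W / 90°S: lon 122.10952°, lat 129.26322°.
Field: 122.10952/20 → 6 → G, 129.26322/10 → 12 → M; chars GM.
Square: 2.10952/2 → 1, 9.26322/1 → 9; chars 19.
Subsquare: 0.10952/0.0833333 → 1 → b, 0.26322/0.0416667 → 6 → g; chars bg.
Extended square: 0.02619/0.00833333 → 3, 0.01322/0.00416667 → 3; chars 33.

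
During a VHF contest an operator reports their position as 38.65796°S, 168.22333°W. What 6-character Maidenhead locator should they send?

Shift to the Maidenhead origin (180°W, 90°S): lon 11.7767, lat 51.3420.
Field: 11.7767/20 → 0 → A, 51.3420/10 → 5 → F; chars AF.
Square: 11.7767/2 → 5, 1.3420/1 → 1; chars 51.
Subsquare: 1.7767/0.0833333 → 21 → v, 0.3420/0.0416667 → 8 → i; chars vi.

AF51vi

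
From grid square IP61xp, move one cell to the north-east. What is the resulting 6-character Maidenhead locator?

IP71aq

Longitude subsquare x = 23; +1 → 24, wraps to 0 = a, carry into square.
Longitude square 6; +1 → 7.
Latitude subsquare p = 15; +1 → 16 = q.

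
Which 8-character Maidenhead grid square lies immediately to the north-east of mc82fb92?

MC82gb03

Longitude extended square 9; +1 → 10, wraps to 0, carry into subsquare.
Longitude subsquare f = 5; +1 → 6 = g.
Latitude extended square 2; +1 → 3.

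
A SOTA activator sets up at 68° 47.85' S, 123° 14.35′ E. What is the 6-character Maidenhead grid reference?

PC11oe

Shift to the Maidenhead origin (180°W, 90°S): lon 303.2392, lat 21.2025.
Field (20°×10°, letters A–R): 303.2392/20 → 15 → P, 21.2025/10 → 2 → C; chars PC.
Square (2°×1°, digits 0–9): 3.2392/2 → 1, 1.2025/1 → 1; chars 11.
Subsquare (5′×2.5′, letters a–x): 1.2392/0.0833333 → 14 → o, 0.2025/0.0416667 → 4 → e; chars oe.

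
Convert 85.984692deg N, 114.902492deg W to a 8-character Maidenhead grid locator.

DR25nx16

Add 180° to longitude and 90° to latitude: 65.09751, 175.98469.
Field: 65.09751/20 → 3 → D, 175.98469/10 → 17 → R; chars DR.
Square: 5.09751/2 → 2, 5.98469/1 → 5; chars 25.
Subsquare: 1.09751/0.0833333 → 13 → n, 0.98469/0.0416667 → 23 → x; chars nx.
Extended square: 0.01417/0.00833333 → 1, 0.02636/0.00416667 → 6; chars 16.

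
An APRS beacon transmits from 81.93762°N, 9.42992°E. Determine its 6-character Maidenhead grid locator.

JR41rw

Shift to the Maidenhead origin (180°W, 90°S): lon 189.4299, lat 171.9376.
Field: 189.4299/20 → 9 → J, 171.9376/10 → 17 → R; chars JR.
Square: 9.4299/2 → 4, 1.9376/1 → 1; chars 41.
Subsquare: 1.4299/0.0833333 → 17 → r, 0.9376/0.0416667 → 22 → w; chars rw.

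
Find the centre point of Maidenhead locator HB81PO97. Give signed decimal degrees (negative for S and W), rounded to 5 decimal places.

Field H=7, B=1: +7·20° lon, +1·10° lat → SW at lon -40°, lat -80°.
Square 8, 1: +8·2° lon, +1·1° lat → SW at lon -24°, lat -79°.
Subsquare p=15, o=14: +15·0.0833333° lon, +14·0.0416667° lat → SW at lon -22.75°, lat -78.4167°.
Extended square 9, 7: +9·0.00833333° lon, +7·0.00416667° lat → SW at lon -22.675°, lat -78.3875°.
Cell spans 0.00833333° lon × 0.00416667° lat. Centre is SW corner plus half of each.
latitude -78.38542, longitude -22.67083.

-78.38542, -22.67083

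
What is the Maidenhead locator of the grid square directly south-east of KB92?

LB01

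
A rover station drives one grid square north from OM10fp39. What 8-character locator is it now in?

OM10fq30

Latitude extended square 9; +1 → 10, wraps to 0, carry into subsquare.
Latitude subsquare p = 15; +1 → 16 = q.
The longitude characters are unchanged.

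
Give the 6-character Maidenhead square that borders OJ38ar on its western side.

Longitude subsquare a = 0; −1 → -1, wraps to 23 = x, carry into square.
Longitude square 3; −1 → 2.
The latitude characters are unchanged.

OJ28xr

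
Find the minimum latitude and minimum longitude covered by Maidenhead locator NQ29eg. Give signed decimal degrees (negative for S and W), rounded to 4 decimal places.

Field N=13, Q=16: +13·20° lon, +16·10° lat → SW at lon 80°, lat 70°.
Square 2, 9: +2·2° lon, +9·1° lat → SW at lon 84°, lat 79°.
Subsquare e=4, g=6: +4·0.0833333° lon, +6·0.0416667° lat → SW at lon 84.3333°, lat 79.25°.
latitude 79.2500, longitude 84.3333.

79.2500, 84.3333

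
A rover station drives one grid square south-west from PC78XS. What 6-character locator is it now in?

Longitude subsquare x = 23; −1 → 22 = w.
Latitude subsquare s = 18; −1 → 17 = r.

PC78wr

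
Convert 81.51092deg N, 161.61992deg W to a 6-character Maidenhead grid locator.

AR91em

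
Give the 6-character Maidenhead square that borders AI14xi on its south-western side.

AI14wh

Longitude subsquare x = 23; −1 → 22 = w.
Latitude subsquare i = 8; −1 → 7 = h.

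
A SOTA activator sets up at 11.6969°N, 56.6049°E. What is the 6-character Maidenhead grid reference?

LK81hq

Offset from 180°W / 90°S: lon 236.6049°, lat 101.6969°.
Field: lon ⌊236.6049/20⌋ = 11 → L; lat ⌊101.6969/10⌋ = 10 → K.
Square: lon ⌊16.6049/2⌋ = 8; lat ⌊1.6969/1⌋ = 1.
Subsquare: lon ⌊0.6049/0.0833333⌋ = 7 → h; lat ⌊0.6969/0.0416667⌋ = 16 → q.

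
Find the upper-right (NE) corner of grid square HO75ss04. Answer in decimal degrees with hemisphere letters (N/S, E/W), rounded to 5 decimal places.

55.77083° N, 24.49167° W

Field H=7, O=14: +7·20° lon, +14·10° lat → SW at lon -40°, lat 50°.
Square 7, 5: +7·2° lon, +5·1° lat → SW at lon -26°, lat 55°.
Subsquare s=18, s=18: +18·0.0833333° lon, +18·0.0416667° lat → SW at lon -24.5°, lat 55.75°.
Extended square 0, 4: +0·0.00833333° lon, +4·0.00416667° lat → SW at lon -24.5°, lat 55.7667°.
Cell spans 0.00833333° lon × 0.00416667° lat. NE corner is SW corner plus one full cell.
latitude 55.77083° N, longitude 24.49167° W.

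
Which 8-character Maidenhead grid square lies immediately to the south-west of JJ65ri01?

JJ65qi90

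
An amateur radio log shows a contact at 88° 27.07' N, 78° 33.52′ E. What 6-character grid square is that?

MR98gk

Add 180° to longitude and 90° to latitude: 258.5587, 178.4512.
Field: 258.5587/20 → 12 → M, 178.4512/10 → 17 → R; chars MR.
Square: 18.5587/2 → 9, 8.4512/1 → 8; chars 98.
Subsquare: 0.5587/0.0833333 → 6 → g, 0.4512/0.0416667 → 10 → k; chars gk.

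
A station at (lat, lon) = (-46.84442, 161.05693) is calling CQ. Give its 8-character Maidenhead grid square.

RE03md67

Add 180° to longitude and 90° to latitude: 341.05693, 43.15558.
Field (20°×10°, letters A–R): 341.05693/20 → 17 → R, 43.15558/10 → 4 → E; chars RE.
Square (2°×1°, digits 0–9): 1.05693/2 → 0, 3.15558/1 → 3; chars 03.
Subsquare (5′×2.5′, letters a–x): 1.05693/0.0833333 → 12 → m, 0.15558/0.0416667 → 3 → d; chars md.
Extended square (30″×15″, digits 0–9): 0.05693/0.00833333 → 6, 0.03058/0.00416667 → 7; chars 67.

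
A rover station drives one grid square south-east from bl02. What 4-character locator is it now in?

BL11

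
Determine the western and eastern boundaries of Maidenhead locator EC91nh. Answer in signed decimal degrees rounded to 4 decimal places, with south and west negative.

-80.9167, -80.8333

Field E=4, C=2: +4·20° lon, +2·10° lat → SW at lon -100°, lat -70°.
Square 9, 1: +9·2° lon, +1·1° lat → SW at lon -82°, lat -69°.
Subsquare n=13, h=7: +13·0.0833333° lon, +7·0.0416667° lat → SW at lon -80.9167°, lat -68.7083°.
Cell spans 0.0833333° lon × 0.0416667° lat.
west -80.9167, east -80.8333.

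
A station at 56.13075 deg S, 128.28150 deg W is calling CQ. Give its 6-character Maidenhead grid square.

CD53uu

Shift to the Maidenhead origin (180°W, 90°S): lon 51.7185, lat 33.8693.
Field: 51.7185/20 → 2 → C, 33.8693/10 → 3 → D; chars CD.
Square: 11.7185/2 → 5, 3.8693/1 → 3; chars 53.
Subsquare: 1.7185/0.0833333 → 20 → u, 0.8693/0.0416667 → 20 → u; chars uu.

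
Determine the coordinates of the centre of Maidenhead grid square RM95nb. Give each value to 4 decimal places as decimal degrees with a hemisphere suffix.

35.0625° N, 179.1250° E

Field R=17, M=12: +17·20° lon, +12·10° lat → SW at lon 160°, lat 30°.
Square 9, 5: +9·2° lon, +5·1° lat → SW at lon 178°, lat 35°.
Subsquare n=13, b=1: +13·0.0833333° lon, +1·0.0416667° lat → SW at lon 179.083°, lat 35.0417°.
Cell spans 0.0833333° lon × 0.0416667° lat. Centre is SW corner plus half of each.
latitude 35.0625° N, longitude 179.1250° E.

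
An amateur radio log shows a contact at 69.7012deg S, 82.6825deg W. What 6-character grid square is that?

EC80ph

Offset from 180°W / 90°S: lon 97.3175°, lat 20.2988°.
Field (20°×10°, letters A–R): 97.3175/20 → 4 → E, 20.2988/10 → 2 → C; chars EC.
Square (2°×1°, digits 0–9): 17.3175/2 → 8, 0.2988/1 → 0; chars 80.
Subsquare (5′×2.5′, letters a–x): 1.3175/0.0833333 → 15 → p, 0.2988/0.0416667 → 7 → h; chars ph.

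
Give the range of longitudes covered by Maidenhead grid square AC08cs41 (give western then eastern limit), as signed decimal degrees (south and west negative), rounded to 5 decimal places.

Field A=0, C=2: +0·20° lon, +2·10° lat → SW at lon -180°, lat -70°.
Square 0, 8: +0·2° lon, +8·1° lat → SW at lon -180°, lat -62°.
Subsquare c=2, s=18: +2·0.0833333° lon, +18·0.0416667° lat → SW at lon -179.833°, lat -61.25°.
Extended square 4, 1: +4·0.00833333° lon, +1·0.00416667° lat → SW at lon -179.8°, lat -61.2458°.
Cell spans 0.00833333° lon × 0.00416667° lat.
west -179.80000, east -179.79167.

-179.80000, -179.79167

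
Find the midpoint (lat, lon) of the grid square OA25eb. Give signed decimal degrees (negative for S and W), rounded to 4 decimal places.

-84.9375, 104.3750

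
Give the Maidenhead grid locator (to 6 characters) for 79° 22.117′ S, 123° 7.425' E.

PB10np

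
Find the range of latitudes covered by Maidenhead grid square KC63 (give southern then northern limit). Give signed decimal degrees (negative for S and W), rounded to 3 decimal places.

-67.000, -66.000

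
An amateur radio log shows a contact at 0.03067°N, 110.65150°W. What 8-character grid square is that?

DJ40qa17

Offset from 180°W / 90°S: lon 69.34850°, lat 90.03067°.
Field: 69.34850/20 → 3 → D, 90.03067/10 → 9 → J; chars DJ.
Square: 9.34850/2 → 4, 0.03067/1 → 0; chars 40.
Subsquare: 1.34850/0.0833333 → 16 → q, 0.03067/0.0416667 → 0 → a; chars qa.
Extended square: 0.01517/0.00833333 → 1, 0.03067/0.00416667 → 7; chars 17.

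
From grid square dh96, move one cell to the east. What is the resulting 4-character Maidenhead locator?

Longitude square 9; +1 → 10, wraps to 0, carry into field.
Longitude field D = 3; +1 → 4 = E.
The latitude characters are unchanged.

EH06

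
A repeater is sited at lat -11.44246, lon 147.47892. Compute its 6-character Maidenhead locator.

QH38rn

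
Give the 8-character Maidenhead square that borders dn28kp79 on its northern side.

Latitude extended square 9; +1 → 10, wraps to 0, carry into subsquare.
Latitude subsquare p = 15; +1 → 16 = q.
The longitude characters are unchanged.

DN28kq70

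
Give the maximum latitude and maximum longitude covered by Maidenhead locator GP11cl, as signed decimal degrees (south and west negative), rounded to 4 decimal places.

61.5000, -57.7500

Field G=6, P=15: +6·20° lon, +15·10° lat → SW at lon -60°, lat 60°.
Square 1, 1: +1·2° lon, +1·1° lat → SW at lon -58°, lat 61°.
Subsquare c=2, l=11: +2·0.0833333° lon, +11·0.0416667° lat → SW at lon -57.8333°, lat 61.4583°.
Cell spans 0.0833333° lon × 0.0416667° lat. NE corner is SW corner plus one full cell.
latitude 61.5000, longitude -57.7500.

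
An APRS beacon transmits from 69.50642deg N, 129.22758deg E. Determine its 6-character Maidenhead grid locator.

Shift to the Maidenhead origin (180°W, 90°S): lon 309.2276, lat 159.5064.
Field: 309.2276/20 → 15 → P, 159.5064/10 → 15 → P; chars PP.
Square: 9.2276/2 → 4, 9.5064/1 → 9; chars 49.
Subsquare: 1.2276/0.0833333 → 14 → o, 0.5064/0.0416667 → 12 → m; chars om.

PP49om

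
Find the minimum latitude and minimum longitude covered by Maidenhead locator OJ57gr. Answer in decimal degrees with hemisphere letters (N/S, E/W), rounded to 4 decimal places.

7.7083° N, 110.5000° E

Field O=14, J=9: +14·20° lon, +9·10° lat → SW at lon 100°, lat 0°.
Square 5, 7: +5·2° lon, +7·1° lat → SW at lon 110°, lat 7°.
Subsquare g=6, r=17: +6·0.0833333° lon, +17·0.0416667° lat → SW at lon 110.5°, lat 7.70833°.
latitude 7.7083° N, longitude 110.5000° E.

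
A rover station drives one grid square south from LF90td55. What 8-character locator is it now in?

LF90td54

Latitude extended square 5; −1 → 4.
The longitude characters are unchanged.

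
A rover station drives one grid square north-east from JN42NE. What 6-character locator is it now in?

Longitude subsquare n = 13; +1 → 14 = o.
Latitude subsquare e = 4; +1 → 5 = f.

JN42of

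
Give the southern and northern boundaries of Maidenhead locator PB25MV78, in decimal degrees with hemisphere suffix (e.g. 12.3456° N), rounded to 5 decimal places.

Field P=15, B=1: +15·20° lon, +1·10° lat → SW at lon 120°, lat -80°.
Square 2, 5: +2·2° lon, +5·1° lat → SW at lon 124°, lat -75°.
Subsquare m=12, v=21: +12·0.0833333° lon, +21·0.0416667° lat → SW at lon 125°, lat -74.125°.
Extended square 7, 8: +7·0.00833333° lon, +8·0.00416667° lat → SW at lon 125.058°, lat -74.0917°.
Cell spans 0.00833333° lon × 0.00416667° lat.
south 74.09167° S, north 74.08750° S.

74.09167° S, 74.08750° S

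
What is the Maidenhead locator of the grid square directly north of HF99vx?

Latitude subsquare x = 23; +1 → 24, wraps to 0 = a, carry into square.
Latitude square 9; +1 → 10, wraps to 0, carry into field.
Latitude field F = 5; +1 → 6 = G.
The longitude characters are unchanged.

HG90va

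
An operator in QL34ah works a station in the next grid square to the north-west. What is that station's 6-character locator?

QL24xi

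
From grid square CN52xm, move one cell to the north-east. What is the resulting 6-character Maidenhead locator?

CN62an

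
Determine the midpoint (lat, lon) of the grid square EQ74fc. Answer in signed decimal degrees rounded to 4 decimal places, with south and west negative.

Field E=4, Q=16: +4·20° lon, +16·10° lat → SW at lon -100°, lat 70°.
Square 7, 4: +7·2° lon, +4·1° lat → SW at lon -86°, lat 74°.
Subsquare f=5, c=2: +5·0.0833333° lon, +2·0.0416667° lat → SW at lon -85.5833°, lat 74.0833°.
Cell spans 0.0833333° lon × 0.0416667° lat. Centre is SW corner plus half of each.
latitude 74.1042, longitude -85.5417.

74.1042, -85.5417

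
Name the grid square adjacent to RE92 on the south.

Latitude square 2; −1 → 1.
The longitude characters are unchanged.

RE91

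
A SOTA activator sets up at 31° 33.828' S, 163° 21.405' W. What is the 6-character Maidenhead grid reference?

AF88hk

Offset from 180°W / 90°S: lon 16.6432°, lat 58.4362°.
Field: 16.6432/20 → 0 → A, 58.4362/10 → 5 → F; chars AF.
Square: 16.6432/2 → 8, 8.4362/1 → 8; chars 88.
Subsquare: 0.6432/0.0833333 → 7 → h, 0.4362/0.0416667 → 10 → k; chars hk.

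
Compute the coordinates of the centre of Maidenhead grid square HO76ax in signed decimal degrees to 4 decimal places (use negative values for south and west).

56.9792, -25.9583

Field H=7, O=14: +7·20° lon, +14·10° lat → SW at lon -40°, lat 50°.
Square 7, 6: +7·2° lon, +6·1° lat → SW at lon -26°, lat 56°.
Subsquare a=0, x=23: +0·0.0833333° lon, +23·0.0416667° lat → SW at lon -26°, lat 56.9583°.
Cell spans 0.0833333° lon × 0.0416667° lat. Centre is SW corner plus half of each.
latitude 56.9792, longitude -25.9583.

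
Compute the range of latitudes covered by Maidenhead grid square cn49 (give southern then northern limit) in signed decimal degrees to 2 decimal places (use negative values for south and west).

Field C=2, N=13: +2·20° lon, +13·10° lat → SW at lon -140°, lat 40°.
Square 4, 9: +4·2° lon, +9·1° lat → SW at lon -132°, lat 49°.
Cell spans 2° lon × 1° lat.
south 49.00, north 50.00.

49.00, 50.00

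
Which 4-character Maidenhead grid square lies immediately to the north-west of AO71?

Longitude square 7; −1 → 6.
Latitude square 1; +1 → 2.

AO62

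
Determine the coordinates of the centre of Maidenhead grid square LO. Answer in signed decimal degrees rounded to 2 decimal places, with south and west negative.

55.00, 50.00

Field L=11, O=14: +11·20° lon, +14·10° lat → SW at lon 40°, lat 50°.
Cell spans 20° lon × 10° lat. Centre is SW corner plus half of each.
latitude 55.00, longitude 50.00.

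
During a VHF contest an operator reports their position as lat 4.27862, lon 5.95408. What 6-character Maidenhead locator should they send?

Shift to the Maidenhead origin (180°W, 90°S): lon 185.9541, lat 94.2786.
Field: lon ⌊185.9541/20⌋ = 9 → J; lat ⌊94.2786/10⌋ = 9 → J.
Square: lon ⌊5.9541/2⌋ = 2; lat ⌊4.2786/1⌋ = 4.
Subsquare: lon ⌊1.9541/0.0833333⌋ = 23 → x; lat ⌊0.2786/0.0416667⌋ = 6 → g.

JJ24xg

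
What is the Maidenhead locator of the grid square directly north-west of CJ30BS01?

Longitude extended square 0; −1 → -1, wraps to 9, carry into subsquare.
Longitude subsquare b = 1; −1 → 0 = a.
Latitude extended square 1; +1 → 2.

CJ30as92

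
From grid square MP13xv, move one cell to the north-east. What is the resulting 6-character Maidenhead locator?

Longitude subsquare x = 23; +1 → 24, wraps to 0 = a, carry into square.
Longitude square 1; +1 → 2.
Latitude subsquare v = 21; +1 → 22 = w.

MP23aw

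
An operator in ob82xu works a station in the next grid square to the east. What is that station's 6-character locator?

OB92au

Longitude subsquare x = 23; +1 → 24, wraps to 0 = a, carry into square.
Longitude square 8; +1 → 9.
The latitude characters are unchanged.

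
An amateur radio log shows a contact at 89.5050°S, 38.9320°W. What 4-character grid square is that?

Add 180° to longitude and 90° to latitude: 141.07, 0.50.
Field: lon ⌊141.07/20⌋ = 7 → H; lat ⌊0.50/10⌋ = 0 → A.
Square: lon ⌊1.07/2⌋ = 0; lat ⌊0.50/1⌋ = 0.

HA00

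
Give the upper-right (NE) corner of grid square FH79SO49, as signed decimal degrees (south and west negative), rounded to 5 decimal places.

-10.37500, -64.45833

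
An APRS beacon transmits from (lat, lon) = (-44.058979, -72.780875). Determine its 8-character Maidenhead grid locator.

FE35ow65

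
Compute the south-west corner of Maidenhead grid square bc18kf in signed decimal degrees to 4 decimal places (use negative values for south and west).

-61.7917, -157.1667

Field B=1, C=2: +1·20° lon, +2·10° lat → SW at lon -160°, lat -70°.
Square 1, 8: +1·2° lon, +8·1° lat → SW at lon -158°, lat -62°.
Subsquare k=10, f=5: +10·0.0833333° lon, +5·0.0416667° lat → SW at lon -157.167°, lat -61.7917°.
latitude -61.7917, longitude -157.1667.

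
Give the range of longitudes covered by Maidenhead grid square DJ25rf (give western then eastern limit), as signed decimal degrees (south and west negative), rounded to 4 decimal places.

Field D=3, J=9: +3·20° lon, +9·10° lat → SW at lon -120°, lat 0°.
Square 2, 5: +2·2° lon, +5·1° lat → SW at lon -116°, lat 5°.
Subsquare r=17, f=5: +17·0.0833333° lon, +5·0.0416667° lat → SW at lon -114.583°, lat 5.20833°.
Cell spans 0.0833333° lon × 0.0416667° lat.
west -114.5833, east -114.5000.

-114.5833, -114.5000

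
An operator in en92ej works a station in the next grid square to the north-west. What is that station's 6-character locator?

EN92dk

Longitude subsquare e = 4; −1 → 3 = d.
Latitude subsquare j = 9; +1 → 10 = k.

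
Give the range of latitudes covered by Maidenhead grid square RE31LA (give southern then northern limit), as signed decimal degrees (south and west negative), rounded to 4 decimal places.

-49.0000, -48.9583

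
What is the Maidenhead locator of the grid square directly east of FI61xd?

Longitude subsquare x = 23; +1 → 24, wraps to 0 = a, carry into square.
Longitude square 6; +1 → 7.
The latitude characters are unchanged.

FI71ad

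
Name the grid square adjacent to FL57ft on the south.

Latitude subsquare t = 19; −1 → 18 = s.
The longitude characters are unchanged.

FL57fs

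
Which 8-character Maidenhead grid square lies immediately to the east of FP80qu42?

FP80qu52

Longitude extended square 4; +1 → 5.
The latitude characters are unchanged.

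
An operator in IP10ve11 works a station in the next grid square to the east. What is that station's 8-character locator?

Longitude extended square 1; +1 → 2.
The latitude characters are unchanged.

IP10ve21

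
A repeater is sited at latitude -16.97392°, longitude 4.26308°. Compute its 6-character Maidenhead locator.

Shift to the Maidenhead origin (180°W, 90°S): lon 184.2631, lat 73.0261.
Field: 184.2631/20 → 9 → J, 73.0261/10 → 7 → H; chars JH.
Square: 4.2631/2 → 2, 3.0261/1 → 3; chars 23.
Subsquare: 0.2631/0.0833333 → 3 → d, 0.0261/0.0416667 → 0 → a; chars da.

JH23da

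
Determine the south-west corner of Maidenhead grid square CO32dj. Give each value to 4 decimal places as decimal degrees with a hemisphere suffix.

52.3750° N, 133.7500° W

Field C=2, O=14: +2·20° lon, +14·10° lat → SW at lon -140°, lat 50°.
Square 3, 2: +3·2° lon, +2·1° lat → SW at lon -134°, lat 52°.
Subsquare d=3, j=9: +3·0.0833333° lon, +9·0.0416667° lat → SW at lon -133.75°, lat 52.375°.
latitude 52.3750° N, longitude 133.7500° W.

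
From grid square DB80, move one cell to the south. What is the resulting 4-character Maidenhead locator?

DA89

Latitude square 0; −1 → -1, wraps to 9, carry into field.
Latitude field B = 1; −1 → 0 = A.
The longitude characters are unchanged.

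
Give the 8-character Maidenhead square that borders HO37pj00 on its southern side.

HO37pi09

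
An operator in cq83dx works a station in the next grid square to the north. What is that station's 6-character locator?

CQ84da

Latitude subsquare x = 23; +1 → 24, wraps to 0 = a, carry into square.
Latitude square 3; +1 → 4.
The longitude characters are unchanged.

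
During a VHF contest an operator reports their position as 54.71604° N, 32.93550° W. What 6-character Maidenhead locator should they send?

Shift to the Maidenhead origin (180°W, 90°S): lon 147.0645, lat 144.7160.
Field (20°×10°, letters A–R): 147.0645/20 → 7 → H, 144.7160/10 → 14 → O; chars HO.
Square (2°×1°, digits 0–9): 7.0645/2 → 3, 4.7160/1 → 4; chars 34.
Subsquare (5′×2.5′, letters a–x): 1.0645/0.0833333 → 12 → m, 0.7160/0.0416667 → 17 → r; chars mr.

HO34mr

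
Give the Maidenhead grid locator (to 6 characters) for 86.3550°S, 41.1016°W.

GA93kp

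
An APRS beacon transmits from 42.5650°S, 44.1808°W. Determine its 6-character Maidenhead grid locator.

GE77vk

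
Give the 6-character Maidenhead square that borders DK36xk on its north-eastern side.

Longitude subsquare x = 23; +1 → 24, wraps to 0 = a, carry into square.
Longitude square 3; +1 → 4.
Latitude subsquare k = 10; +1 → 11 = l.

DK46al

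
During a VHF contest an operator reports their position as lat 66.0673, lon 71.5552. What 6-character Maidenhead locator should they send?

MP56sb

Shift to the Maidenhead origin (180°W, 90°S): lon 251.5552, lat 156.0673.
Field: lon ⌊251.5552/20⌋ = 12 → M; lat ⌊156.0673/10⌋ = 15 → P.
Square: lon ⌊11.5552/2⌋ = 5; lat ⌊6.0673/1⌋ = 6.
Subsquare: lon ⌊1.5552/0.0833333⌋ = 18 → s; lat ⌊0.0673/0.0416667⌋ = 1 → b.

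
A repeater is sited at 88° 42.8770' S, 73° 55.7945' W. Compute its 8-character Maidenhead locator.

Offset from 180°W / 90°S: lon 106.07009°, lat 1.28538°.
Field: 106.07009/20 → 5 → F, 1.28538/10 → 0 → A; chars FA.
Square: 6.07009/2 → 3, 1.28538/1 → 1; chars 31.
Subsquare: 0.07009/0.0833333 → 0 → a, 0.28538/0.0416667 → 6 → g; chars ag.
Extended square: 0.07009/0.00833333 → 8, 0.03538/0.00416667 → 8; chars 88.

FA31ag88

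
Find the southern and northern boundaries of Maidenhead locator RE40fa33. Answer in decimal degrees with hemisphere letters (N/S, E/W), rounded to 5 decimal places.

49.98750° S, 49.98333° S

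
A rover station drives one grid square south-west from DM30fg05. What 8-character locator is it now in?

DM30eg94

Longitude extended square 0; −1 → -1, wraps to 9, carry into subsquare.
Longitude subsquare f = 5; −1 → 4 = e.
Latitude extended square 5; −1 → 4.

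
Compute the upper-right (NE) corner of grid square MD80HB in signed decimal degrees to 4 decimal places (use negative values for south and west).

-59.9167, 76.6667

Field M=12, D=3: +12·20° lon, +3·10° lat → SW at lon 60°, lat -60°.
Square 8, 0: +8·2° lon, +0·1° lat → SW at lon 76°, lat -60°.
Subsquare h=7, b=1: +7·0.0833333° lon, +1·0.0416667° lat → SW at lon 76.5833°, lat -59.9583°.
Cell spans 0.0833333° lon × 0.0416667° lat. NE corner is SW corner plus one full cell.
latitude -59.9167, longitude 76.6667.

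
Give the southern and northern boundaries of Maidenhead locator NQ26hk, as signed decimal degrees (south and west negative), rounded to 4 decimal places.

76.4167, 76.4583

Field N=13, Q=16: +13·20° lon, +16·10° lat → SW at lon 80°, lat 70°.
Square 2, 6: +2·2° lon, +6·1° lat → SW at lon 84°, lat 76°.
Subsquare h=7, k=10: +7·0.0833333° lon, +10·0.0416667° lat → SW at lon 84.5833°, lat 76.4167°.
Cell spans 0.0833333° lon × 0.0416667° lat.
south 76.4167, north 76.4583.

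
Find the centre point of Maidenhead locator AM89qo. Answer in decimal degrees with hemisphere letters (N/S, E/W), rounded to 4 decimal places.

39.6042° N, 162.6250° W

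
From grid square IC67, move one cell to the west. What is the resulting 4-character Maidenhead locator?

Longitude square 6; −1 → 5.
The latitude characters are unchanged.

IC57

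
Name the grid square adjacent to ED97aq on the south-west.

Longitude subsquare a = 0; −1 → -1, wraps to 23 = x, carry into square.
Longitude square 9; −1 → 8.
Latitude subsquare q = 16; −1 → 15 = p.

ED87xp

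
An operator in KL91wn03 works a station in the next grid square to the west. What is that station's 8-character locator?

Longitude extended square 0; −1 → -1, wraps to 9, carry into subsquare.
Longitude subsquare w = 22; −1 → 21 = v.
The latitude characters are unchanged.

KL91vn93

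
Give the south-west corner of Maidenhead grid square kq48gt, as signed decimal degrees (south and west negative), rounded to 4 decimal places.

78.7917, 28.5000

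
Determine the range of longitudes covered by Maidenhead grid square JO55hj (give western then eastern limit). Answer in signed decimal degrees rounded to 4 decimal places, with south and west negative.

10.5833, 10.6667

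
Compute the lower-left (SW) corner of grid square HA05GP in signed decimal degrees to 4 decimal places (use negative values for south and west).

Field H=7, A=0: +7·20° lon, +0·10° lat → SW at lon -40°, lat -90°.
Square 0, 5: +0·2° lon, +5·1° lat → SW at lon -40°, lat -85°.
Subsquare g=6, p=15: +6·0.0833333° lon, +15·0.0416667° lat → SW at lon -39.5°, lat -84.375°.
latitude -84.3750, longitude -39.5000.

-84.3750, -39.5000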